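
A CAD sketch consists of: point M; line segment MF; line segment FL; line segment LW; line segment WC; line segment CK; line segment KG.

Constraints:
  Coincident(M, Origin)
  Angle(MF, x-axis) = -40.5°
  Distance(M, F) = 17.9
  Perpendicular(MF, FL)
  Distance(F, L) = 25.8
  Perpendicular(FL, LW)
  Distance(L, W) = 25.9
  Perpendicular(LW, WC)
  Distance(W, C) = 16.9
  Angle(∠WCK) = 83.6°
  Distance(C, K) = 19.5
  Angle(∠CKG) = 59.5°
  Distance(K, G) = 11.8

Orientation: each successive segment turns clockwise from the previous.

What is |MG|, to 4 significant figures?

20.95

M is at the origin; MF runs at -40.5° with length 17.9, so F = (13.61, -11.63). MF ⟂ FL, so FL runs at -130.5°; with |FL| = 25.8, L = (-3.144, -31.24). FL is perpendicular to LW, so LW runs at 139.5°; with |LW| = 25.9, W = (-22.84, -14.42). LW ⟂ WC, so WC runs at 49.50°; with |WC| = 16.9, C = (-11.86, -1.572). ∠WCK = 83.6° gives CK at -46.90° from the x-axis; with |CK| = 19.5, K = (1.461, -15.81). ∠CKG = 59.5° gives KG at -167.4° from the x-axis; with |KG| = 11.8, G = (-10.06, -18.38). Then |MG| = |G − M| = 20.95.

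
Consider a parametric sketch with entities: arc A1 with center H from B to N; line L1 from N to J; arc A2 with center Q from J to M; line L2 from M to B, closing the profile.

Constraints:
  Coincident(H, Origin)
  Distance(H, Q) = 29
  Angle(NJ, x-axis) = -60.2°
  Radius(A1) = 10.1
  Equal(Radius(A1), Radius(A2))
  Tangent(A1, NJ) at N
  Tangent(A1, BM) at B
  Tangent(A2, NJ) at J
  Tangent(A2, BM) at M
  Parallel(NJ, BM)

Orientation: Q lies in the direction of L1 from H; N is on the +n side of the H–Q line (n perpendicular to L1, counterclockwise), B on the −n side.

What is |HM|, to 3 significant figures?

30.7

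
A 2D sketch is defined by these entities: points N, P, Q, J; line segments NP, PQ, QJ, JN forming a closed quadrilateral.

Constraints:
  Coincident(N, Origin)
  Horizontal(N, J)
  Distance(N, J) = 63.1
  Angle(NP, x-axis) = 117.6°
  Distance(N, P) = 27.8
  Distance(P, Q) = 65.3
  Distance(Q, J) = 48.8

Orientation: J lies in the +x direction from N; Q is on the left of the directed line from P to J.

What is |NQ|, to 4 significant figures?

67.34

Checks: |PQ| = 65.30 ✓; |QJ| = 48.80 ✓.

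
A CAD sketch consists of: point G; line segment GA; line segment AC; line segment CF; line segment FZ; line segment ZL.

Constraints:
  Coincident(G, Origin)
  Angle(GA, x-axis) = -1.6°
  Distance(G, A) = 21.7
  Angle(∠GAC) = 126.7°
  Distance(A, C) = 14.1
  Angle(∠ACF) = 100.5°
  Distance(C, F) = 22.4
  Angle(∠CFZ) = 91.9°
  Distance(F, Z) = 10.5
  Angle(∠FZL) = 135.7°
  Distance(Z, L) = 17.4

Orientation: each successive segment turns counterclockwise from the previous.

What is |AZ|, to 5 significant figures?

25.541

G is at the origin; GA runs at -1.6° with length 21.7, so A = (21.692, -0.60590). ∠GAC = 126.7° gives AC at 51.700° from the x-axis; with |AC| = 14.1, C = (30.430, 10.459). ∠ACF = 100.5° gives CF at 131.20° from the x-axis; with |CF| = 22.4, F = (15.676, 27.314). ∠CFZ = 91.9° gives FZ at -140.70° from the x-axis; with |FZ| = 10.5, Z = (7.5505, 20.663). Then |AZ| = |Z − A| = 25.541.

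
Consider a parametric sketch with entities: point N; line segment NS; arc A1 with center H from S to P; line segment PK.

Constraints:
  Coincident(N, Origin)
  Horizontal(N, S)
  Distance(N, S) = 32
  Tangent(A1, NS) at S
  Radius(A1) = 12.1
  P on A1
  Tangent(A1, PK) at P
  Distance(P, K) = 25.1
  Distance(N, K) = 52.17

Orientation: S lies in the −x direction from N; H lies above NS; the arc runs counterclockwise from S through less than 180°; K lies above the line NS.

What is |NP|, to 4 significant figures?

27.96

N is at the origin; N and S share the same y with |NS| = 32.0 and S on the −x side, so S = (-32.00, 0.000). Since A1 is tangent to NS there, HS ⟂ NS, so H = S + (0, 12.1) = (-32.00, 12.10). Since HP ⟂ PK (tangency), |HK| = √(12.1² + 25.1²) = 27.86 regardless of where P sits on A1. So K lies on both circle(N, 52.17) and circle(H, 27.86); the above-NS intersection is K = (-33.59, 39.92). P is the foot of the tangent from K: P = (-21.42, 17.97).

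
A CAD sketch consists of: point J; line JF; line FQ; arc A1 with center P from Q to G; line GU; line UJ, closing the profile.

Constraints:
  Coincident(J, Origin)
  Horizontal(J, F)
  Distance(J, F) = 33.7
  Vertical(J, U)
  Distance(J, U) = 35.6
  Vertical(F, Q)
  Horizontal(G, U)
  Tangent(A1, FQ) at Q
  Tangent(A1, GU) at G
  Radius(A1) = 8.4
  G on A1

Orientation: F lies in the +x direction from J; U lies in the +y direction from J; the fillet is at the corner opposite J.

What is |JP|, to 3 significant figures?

37.1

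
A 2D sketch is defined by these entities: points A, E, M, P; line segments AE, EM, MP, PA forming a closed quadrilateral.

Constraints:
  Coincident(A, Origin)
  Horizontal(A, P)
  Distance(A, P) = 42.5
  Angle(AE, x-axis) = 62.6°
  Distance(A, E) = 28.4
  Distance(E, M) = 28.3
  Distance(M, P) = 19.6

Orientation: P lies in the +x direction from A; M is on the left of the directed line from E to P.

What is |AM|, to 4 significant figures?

45.22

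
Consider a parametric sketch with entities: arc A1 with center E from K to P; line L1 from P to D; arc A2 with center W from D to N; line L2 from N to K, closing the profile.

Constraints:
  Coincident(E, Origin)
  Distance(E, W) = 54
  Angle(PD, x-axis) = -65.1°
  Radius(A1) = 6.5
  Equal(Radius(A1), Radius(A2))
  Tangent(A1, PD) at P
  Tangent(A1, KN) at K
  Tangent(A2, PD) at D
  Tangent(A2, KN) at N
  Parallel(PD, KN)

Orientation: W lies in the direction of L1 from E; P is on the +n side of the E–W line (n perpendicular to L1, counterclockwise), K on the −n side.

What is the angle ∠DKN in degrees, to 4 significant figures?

13.54°

The slot axis is L1's direction at -65.1°, so u = (cos -65.1°, sin -65.1°) = (0.4210, -0.9070) and n = (−sin -65.1°, cos -65.1°) = (0.9070, 0.4210). E is at the origin and W lies 54.0 along u from E, so W = 54.0·u = (22.74, -48.98). Tangency of A1 to both parallel lines with radius 6.5 puts P and K at E ± 6.5·n: P = (5.896, 2.737), K = (-5.896, -2.737). Equal radii place D and N the same way about W: D = W + 6.5·n = (28.63, -46.24), N = W − 6.5·n = (16.84, -51.72). Then cos ∠DKN = KD·KN / (|KD||KN|), giving 13.54°.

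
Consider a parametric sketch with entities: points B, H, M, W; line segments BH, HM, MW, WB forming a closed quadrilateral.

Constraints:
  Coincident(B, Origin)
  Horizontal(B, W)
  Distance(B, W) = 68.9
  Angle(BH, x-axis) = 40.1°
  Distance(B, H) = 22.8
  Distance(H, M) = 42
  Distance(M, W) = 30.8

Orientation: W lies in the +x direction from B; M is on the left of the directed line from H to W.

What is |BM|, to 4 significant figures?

63.81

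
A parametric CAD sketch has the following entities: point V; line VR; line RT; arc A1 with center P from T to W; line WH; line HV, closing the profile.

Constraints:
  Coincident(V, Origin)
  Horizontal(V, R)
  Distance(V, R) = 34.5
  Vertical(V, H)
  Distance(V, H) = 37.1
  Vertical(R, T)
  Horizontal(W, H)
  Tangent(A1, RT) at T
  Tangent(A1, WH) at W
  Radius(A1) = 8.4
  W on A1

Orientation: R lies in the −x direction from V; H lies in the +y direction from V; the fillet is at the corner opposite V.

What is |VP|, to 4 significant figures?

38.79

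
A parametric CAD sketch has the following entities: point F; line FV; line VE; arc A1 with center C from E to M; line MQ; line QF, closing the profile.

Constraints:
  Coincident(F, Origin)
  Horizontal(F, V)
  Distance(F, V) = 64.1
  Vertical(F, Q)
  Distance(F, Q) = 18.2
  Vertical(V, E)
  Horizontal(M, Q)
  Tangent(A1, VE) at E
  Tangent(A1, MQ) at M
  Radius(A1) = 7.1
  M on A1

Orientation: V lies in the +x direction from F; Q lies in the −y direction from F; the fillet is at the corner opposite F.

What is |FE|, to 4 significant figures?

65.05

F is at the origin; FV is horizontal with |FV| = 64.1 and V on the +x side, so V = (64.10, 0.000). F and Q share the same x with |FQ| = 18.2 and Q on the −y side, so Q = (0.000, -18.20). The virtual corner opposite F is at (64.10, -18.20). A1 meets VE tangentially, so CE is at right angles to VE and A1 meets MQ tangentially, so CM is at right angles to MQ, with radius 7.1, so the center C sits 7.1 in from both sides at C = (57.00, -11.10). That places the tangent points at E = (64.10, -11.10) on VE and M = (57.00, -18.20) on MQ. Then |FE| = |E − F| = 65.05.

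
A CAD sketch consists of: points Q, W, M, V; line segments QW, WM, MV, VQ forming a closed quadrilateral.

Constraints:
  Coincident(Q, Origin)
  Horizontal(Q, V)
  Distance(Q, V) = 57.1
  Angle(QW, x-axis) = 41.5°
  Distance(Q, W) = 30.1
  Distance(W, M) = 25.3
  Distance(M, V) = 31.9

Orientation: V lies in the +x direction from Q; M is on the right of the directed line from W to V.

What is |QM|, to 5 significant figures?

26.137

Q is at the origin; QV is horizontal with |QV| = 57.1 and V in +x, so V = (57.1, 0). QW runs at 41.5° with |QW| = 30.1, so W = (22.544, 19.945). M is determined by |WM| = 25.3 and |MV| = 31.9 together: it lies at the intersection of circle(W, 25.3) and circle(V, 31.9). With |WV| = 39.899, the foot of the radical line on WV is 15.219 from W and the perpendicular offset is √(25.3² − 15.219²) = 20.211. Taking the right-of-WV solution: M = (25.621, -5.1672).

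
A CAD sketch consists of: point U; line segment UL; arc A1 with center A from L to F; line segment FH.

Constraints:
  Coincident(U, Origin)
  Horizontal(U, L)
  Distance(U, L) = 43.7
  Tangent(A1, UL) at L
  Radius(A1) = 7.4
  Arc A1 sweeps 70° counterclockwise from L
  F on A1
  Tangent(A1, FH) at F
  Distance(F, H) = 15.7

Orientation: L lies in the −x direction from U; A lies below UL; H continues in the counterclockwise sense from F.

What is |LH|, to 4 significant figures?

23.17

U is at the origin; UL is horizontal with |UL| = 43.7 and L on the −x side, so L = (-43.70, 0.000). A1 meets UL tangentially, so AL is at right angles to UL, so A = L + (0, -7.4) = (-43.70, -7.400). On A1, L sits at bearing 90° from A; a 70° counterclockwise sweep puts F at bearing 160°, so F = A + 7.4·(cos 160°, sin 160°) = (-50.65, -4.869). Since A1 is tangent to FH there, AF ⟂ FH, so FH runs along (−sin 160°, cos 160°); with |FH| = 15.7, H = (-56.02, -19.62). Then |LH| = |H − L| = 23.17.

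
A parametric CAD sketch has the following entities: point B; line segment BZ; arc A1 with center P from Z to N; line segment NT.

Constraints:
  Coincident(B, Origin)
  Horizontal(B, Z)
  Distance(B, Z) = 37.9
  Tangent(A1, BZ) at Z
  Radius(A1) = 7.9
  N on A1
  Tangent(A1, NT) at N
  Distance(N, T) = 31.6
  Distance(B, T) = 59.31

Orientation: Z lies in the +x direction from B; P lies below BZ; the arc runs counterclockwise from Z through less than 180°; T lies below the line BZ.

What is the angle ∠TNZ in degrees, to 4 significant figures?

122.7°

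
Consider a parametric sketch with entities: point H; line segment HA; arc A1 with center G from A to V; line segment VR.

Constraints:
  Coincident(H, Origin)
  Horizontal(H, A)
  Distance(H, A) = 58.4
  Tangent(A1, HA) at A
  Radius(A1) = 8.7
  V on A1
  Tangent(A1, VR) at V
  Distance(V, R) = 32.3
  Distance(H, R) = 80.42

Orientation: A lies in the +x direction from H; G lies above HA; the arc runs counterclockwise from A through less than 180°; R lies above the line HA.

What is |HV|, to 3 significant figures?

67.5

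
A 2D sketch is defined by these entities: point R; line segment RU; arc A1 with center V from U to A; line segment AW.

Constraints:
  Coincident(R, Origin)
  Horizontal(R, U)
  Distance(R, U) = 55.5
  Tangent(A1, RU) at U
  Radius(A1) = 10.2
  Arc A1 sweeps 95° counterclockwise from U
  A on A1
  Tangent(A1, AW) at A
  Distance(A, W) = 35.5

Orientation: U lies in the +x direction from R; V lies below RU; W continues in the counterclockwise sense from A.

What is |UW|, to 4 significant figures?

46.99

R is at the origin; RU is horizontal with |RU| = 55.5 and U on the +x side, so U = (55.50, 0.000). A1 meets RU tangentially, so VU is at right angles to RU, so V = U + (0, -10.2) = (55.50, -10.20). On A1, U sits at bearing 90° from V; a 95° counterclockwise sweep puts A at bearing 185°, so A = V + 10.2·(cos 185°, sin 185°) = (45.34, -11.09). A1 meets AW tangentially, so VA is at right angles to AW, so AW runs along (−sin 185°, cos 185°); with |AW| = 35.5, W = (48.43, -46.45). Then |UW| = |W − U| = 46.99.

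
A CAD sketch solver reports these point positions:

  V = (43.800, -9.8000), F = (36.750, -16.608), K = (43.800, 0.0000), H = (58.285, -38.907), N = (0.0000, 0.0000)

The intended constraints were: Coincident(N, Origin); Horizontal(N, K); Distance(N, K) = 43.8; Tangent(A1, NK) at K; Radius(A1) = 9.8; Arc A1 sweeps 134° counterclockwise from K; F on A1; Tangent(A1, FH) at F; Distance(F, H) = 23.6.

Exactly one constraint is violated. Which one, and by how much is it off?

Distance(F, H) = 23.6 — off by 7.40.

N = (0.00, 0.00) ✓; N.y = 0.00, K.y = 0.00 ✓; |NK| = 43.80 ✓; ∠(VK, KN) = 90.00° ✓; |VK| = 9.800 ✓; bearing(V→F) − bearing(V→K) = 134.0° ✓; |VF| = 9.801 ✓; ∠(VF, FH) = 90.00° ✓; |FH| = 31.00 ✗.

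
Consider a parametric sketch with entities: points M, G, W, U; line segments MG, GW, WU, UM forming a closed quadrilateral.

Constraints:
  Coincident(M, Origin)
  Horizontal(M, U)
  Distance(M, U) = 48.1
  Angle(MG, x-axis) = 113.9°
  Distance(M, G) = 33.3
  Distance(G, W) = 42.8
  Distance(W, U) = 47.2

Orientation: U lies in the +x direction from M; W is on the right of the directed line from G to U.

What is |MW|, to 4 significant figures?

9.687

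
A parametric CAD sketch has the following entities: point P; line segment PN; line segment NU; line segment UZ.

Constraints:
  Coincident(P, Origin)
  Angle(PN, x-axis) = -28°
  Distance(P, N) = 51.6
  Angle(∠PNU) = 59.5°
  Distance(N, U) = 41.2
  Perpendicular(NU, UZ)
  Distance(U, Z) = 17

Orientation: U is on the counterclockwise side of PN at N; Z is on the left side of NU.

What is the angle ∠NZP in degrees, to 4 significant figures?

83.76°

P is at the origin; PN runs at -28.0° with length 51.6, so N = 51.6·(cos -28.0°, sin -28.0°) = (45.56, -24.22). ∠PNU = 59.5°, so NU runs at -28.0° + (180° − 59.5°) = 92.50° from the x-axis; with |NU| = 41.2, U = N + 41.2·(cos 92.50°, sin 92.50°) = (43.76, 16.94). NU ⟂ UZ; with |UZ| = 17.0 on the left of NU, Z = U + 17.0·(-0.9990, -0.04362) = (26.78, 16.19). Then cos ∠NZP = ZN·ZP / (|ZN||ZP|), giving 83.76°.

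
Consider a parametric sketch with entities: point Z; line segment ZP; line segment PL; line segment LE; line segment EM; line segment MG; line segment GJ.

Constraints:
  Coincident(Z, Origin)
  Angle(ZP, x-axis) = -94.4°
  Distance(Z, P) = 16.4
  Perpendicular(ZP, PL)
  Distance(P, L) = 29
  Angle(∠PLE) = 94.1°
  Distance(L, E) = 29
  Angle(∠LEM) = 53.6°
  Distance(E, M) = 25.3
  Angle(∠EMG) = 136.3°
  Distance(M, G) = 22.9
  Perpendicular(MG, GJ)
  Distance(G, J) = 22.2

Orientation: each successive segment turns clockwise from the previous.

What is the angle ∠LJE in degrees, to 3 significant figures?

7.74°

∠EMG = 136.3° gives MG at -80.4° from the x-axis; with |MG| = 22.9, G = (-5.92, -22.8). The perpendicularity gives GJ at right angles to MG, so GJ runs at -170°; with |GJ| = 22.2, J = (-27.8, -26.5). Then cos ∠LJE = JL·JE / (|JL||JE|), giving 7.74°.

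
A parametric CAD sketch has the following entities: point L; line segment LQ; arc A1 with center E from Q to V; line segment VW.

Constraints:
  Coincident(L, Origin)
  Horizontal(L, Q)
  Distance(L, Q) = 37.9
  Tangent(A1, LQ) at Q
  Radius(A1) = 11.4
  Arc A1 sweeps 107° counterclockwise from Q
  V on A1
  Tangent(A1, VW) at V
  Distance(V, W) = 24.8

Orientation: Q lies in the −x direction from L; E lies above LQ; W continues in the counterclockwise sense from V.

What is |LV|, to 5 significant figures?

30.756

L is at the origin; LQ is horizontal with |LQ| = 37.9 and Q on the −x side, so Q = (-37.900, 0.0000). Since A1 is tangent to LQ there, EQ ⟂ LQ, so E = Q + (0, 11.4) = (-37.900, 11.400). On A1, Q sits at bearing -90° from E; a 107° counterclockwise sweep puts V at bearing 17°, so V = E + 11.4·(cos 17°, sin 17°) = (-26.998, 14.733). Then |LV| = |V − L| = 30.756.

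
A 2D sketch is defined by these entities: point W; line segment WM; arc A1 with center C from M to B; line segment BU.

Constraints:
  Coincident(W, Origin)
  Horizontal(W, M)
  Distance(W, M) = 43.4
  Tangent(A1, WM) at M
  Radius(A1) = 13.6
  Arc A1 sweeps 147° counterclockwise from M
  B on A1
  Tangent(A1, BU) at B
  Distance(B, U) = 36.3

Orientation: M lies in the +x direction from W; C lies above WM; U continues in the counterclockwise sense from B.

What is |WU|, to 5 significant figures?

49.189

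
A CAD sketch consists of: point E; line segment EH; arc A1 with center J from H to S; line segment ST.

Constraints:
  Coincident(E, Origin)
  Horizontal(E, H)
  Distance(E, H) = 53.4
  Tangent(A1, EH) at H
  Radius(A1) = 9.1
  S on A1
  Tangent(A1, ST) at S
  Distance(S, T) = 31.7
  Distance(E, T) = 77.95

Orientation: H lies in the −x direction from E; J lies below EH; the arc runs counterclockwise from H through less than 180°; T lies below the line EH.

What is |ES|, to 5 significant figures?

62.841

Checks: ∠(JH, HE) = 90.00° ✓; |JS| = 9.100 ✓; ∠(JS, ST) = 90.00° ✓; |ST| = 31.70 ✓; |ET| = 77.95 ✓.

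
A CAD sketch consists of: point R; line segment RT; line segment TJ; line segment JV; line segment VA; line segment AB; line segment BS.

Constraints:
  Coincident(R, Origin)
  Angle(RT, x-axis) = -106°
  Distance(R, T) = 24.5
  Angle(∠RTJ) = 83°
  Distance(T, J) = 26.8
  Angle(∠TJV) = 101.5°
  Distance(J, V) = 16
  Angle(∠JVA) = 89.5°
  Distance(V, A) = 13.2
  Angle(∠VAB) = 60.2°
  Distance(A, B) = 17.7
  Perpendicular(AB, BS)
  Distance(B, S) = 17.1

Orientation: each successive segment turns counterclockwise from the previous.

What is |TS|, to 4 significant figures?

39.54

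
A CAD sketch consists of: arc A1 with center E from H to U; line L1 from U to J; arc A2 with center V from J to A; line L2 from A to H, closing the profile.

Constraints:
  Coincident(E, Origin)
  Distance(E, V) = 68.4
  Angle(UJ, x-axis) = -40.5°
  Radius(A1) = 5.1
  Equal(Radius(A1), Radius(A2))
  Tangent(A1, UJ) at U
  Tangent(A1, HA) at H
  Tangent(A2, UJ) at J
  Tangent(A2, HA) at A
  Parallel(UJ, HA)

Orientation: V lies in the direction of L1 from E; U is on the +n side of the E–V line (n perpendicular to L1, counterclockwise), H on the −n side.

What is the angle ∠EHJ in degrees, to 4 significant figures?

81.52°

The slot axis is L1's direction at -40.5°, so u = (cos -40.5°, sin -40.5°) = (0.7604, -0.6494) and n = (−sin -40.5°, cos -40.5°) = (0.6494, 0.7604). E is at the origin and V lies 68.4 along u from E, so V = 68.4·u = (52.01, -44.42). Tangency of A1 to both parallel lines with radius 5.1 puts U and H at E ± 5.1·n: U = (3.312, 3.878), H = (-3.312, -3.878). Equal radii place J and A the same way about V: J = V + 5.1·n = (55.32, -40.54), A = V − 5.1·n = (48.70, -48.30). Then cos ∠EHJ = HE·HJ / (|HE||HJ|), giving 81.52°.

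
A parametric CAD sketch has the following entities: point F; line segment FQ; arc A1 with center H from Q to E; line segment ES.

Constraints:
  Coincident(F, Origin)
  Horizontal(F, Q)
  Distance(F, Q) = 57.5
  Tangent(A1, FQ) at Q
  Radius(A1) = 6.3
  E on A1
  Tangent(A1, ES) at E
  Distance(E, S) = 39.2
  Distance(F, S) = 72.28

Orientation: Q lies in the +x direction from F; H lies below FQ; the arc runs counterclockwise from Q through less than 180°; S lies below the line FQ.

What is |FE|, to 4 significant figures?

51.72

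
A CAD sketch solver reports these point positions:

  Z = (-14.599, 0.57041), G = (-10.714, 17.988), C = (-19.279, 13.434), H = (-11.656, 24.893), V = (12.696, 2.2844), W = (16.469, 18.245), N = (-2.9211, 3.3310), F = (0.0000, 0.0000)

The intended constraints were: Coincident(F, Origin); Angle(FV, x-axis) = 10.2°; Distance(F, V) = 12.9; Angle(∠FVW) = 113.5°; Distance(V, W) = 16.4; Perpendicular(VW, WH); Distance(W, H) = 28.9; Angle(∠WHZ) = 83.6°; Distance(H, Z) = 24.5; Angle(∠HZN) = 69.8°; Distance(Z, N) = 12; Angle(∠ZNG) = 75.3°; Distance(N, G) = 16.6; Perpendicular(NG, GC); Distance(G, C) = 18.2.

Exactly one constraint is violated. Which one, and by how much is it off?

Distance(G, C) = 18.2 — off by 8.50.

F = (0.00, 0.00) ✓; FV at 10.20° ✓; |FV| = 12.90 ✓; ∠FVW = 113.5° ✓; |VW| = 16.40 ✓; ∠(VW, WH) = 90.00° ✓; |WH| = 28.90 ✓; ∠WHZ = 83.60° ✓; |HZ| = 24.50 ✓; ∠HZN = 69.80° ✓; |ZN| = 12.00 ✓; ∠ZNG = 75.30° ✓; |NG| = 16.60 ✓; ∠(NG, GC) = 90.00° ✓; |GC| = 9.700 ✗.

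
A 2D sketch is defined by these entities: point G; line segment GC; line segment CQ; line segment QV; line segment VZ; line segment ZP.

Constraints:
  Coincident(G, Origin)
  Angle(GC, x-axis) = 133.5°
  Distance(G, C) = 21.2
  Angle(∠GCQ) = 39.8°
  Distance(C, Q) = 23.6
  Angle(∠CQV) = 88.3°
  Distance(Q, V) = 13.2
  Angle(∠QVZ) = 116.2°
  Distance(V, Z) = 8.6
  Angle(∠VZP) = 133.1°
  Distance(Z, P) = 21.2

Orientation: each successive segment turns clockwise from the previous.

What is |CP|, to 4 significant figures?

9.652

G is at the origin; GC runs at 133.5° with length 21.2, so C = (-14.59, 15.38). ∠GCQ = 39.8° gives CQ at -6.700° from the x-axis; with |CQ| = 23.6, Q = (8.846, 12.62). ∠CQV = 88.3° gives QV at -98.40° from the x-axis; with |QV| = 13.2, V = (6.917, -0.4339). ∠QVZ = 116.2° gives VZ at -162.2° from the x-axis; with |VZ| = 8.6, Z = (-1.271, -3.063). ∠VZP = 133.1° gives ZP at 150.9° from the x-axis; with |ZP| = 21.2, P = (-19.79, 7.247). Then |CP| = |P − C| = 9.652.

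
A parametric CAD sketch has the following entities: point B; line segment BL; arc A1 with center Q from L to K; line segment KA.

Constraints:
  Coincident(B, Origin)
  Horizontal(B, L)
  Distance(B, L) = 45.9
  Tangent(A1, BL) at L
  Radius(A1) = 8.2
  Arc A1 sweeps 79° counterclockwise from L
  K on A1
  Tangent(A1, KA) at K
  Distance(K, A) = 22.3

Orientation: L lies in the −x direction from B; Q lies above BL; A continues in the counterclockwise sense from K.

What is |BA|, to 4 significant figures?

44.07

B is at the origin; BL is horizontal with |BL| = 45.9 and L on the −x side, so L = (-45.90, 0.000). Tangency of A1 to BL means the radius QL is perpendicular to BL, so Q = L + (0, 8.2) = (-45.90, 8.200). On A1, L sits at bearing -90° from Q; a 79° counterclockwise sweep puts K at bearing -11°, so K = Q + 8.2·(cos -11°, sin -11°) = (-37.85, 6.635). The tangent condition forces QK to be normal to KA, so KA runs along (−sin -11°, cos -11°); with |KA| = 22.3, A = (-33.60, 28.53). Then |BA| = |A − B| = 44.07.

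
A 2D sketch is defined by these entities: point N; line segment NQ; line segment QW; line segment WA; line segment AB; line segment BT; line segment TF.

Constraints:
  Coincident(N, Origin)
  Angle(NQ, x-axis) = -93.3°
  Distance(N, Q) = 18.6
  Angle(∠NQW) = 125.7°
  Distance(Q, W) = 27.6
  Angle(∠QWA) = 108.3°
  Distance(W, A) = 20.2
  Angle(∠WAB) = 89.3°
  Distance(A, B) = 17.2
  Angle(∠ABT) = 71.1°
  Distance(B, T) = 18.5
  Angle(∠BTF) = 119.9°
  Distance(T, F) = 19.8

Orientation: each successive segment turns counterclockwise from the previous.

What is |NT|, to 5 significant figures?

30.260

N is at the origin; NQ runs at -93.3° with length 18.6, so Q = (-1.0707, -18.569). ∠NQW = 125.7° gives QW at -39.000° from the x-axis; with |QW| = 27.6, W = (20.379, -35.938). ∠QWA = 108.3° gives WA at 32.700° from the x-axis; with |WA| = 20.2, A = (37.377, -25.026). ∠WAB = 89.3° gives AB at 123.40° from the x-axis; with |AB| = 17.2, B = (27.909, -10.666). ∠ABT = 71.1° gives BT at -127.70° from the x-axis; with |BT| = 18.5, T = (16.596, -25.304). Then |NT| = |T − N| = 30.260.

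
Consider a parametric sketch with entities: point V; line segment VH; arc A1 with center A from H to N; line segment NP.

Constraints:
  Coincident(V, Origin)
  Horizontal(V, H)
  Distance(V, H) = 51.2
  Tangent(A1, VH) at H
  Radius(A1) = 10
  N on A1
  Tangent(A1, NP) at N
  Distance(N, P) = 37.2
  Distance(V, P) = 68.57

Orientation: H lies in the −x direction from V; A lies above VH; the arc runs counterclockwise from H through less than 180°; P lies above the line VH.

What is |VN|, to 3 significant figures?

43.1

V is at the origin; V and H share the same y with |VH| = 51.2 and H on the −x side, so H = (-51.2, 0.00). Since A1 is tangent to VH there, AH ⟂ VH, so A = H + (0, 10) = (-51.2, 10.0). Since AN ⟂ NP (tangency), |AP| = √(10.0² + 37.2²) = 38.5 regardless of where N sits on A1. So P lies on both circle(V, 68.57) and circle(A, 38.5); the above-VH intersection is P = (-48.5, 48.4). N is the foot of the tangent from P: N = (-41.4, 11.9).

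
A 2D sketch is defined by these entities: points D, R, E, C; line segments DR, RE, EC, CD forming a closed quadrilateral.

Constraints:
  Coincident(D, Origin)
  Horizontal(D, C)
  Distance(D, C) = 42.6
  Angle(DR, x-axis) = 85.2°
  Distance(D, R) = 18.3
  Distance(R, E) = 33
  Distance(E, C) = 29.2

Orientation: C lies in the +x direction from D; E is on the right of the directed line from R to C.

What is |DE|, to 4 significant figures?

19.54

Checks: |RE| = 33.00 ✓; |EC| = 29.20 ✓.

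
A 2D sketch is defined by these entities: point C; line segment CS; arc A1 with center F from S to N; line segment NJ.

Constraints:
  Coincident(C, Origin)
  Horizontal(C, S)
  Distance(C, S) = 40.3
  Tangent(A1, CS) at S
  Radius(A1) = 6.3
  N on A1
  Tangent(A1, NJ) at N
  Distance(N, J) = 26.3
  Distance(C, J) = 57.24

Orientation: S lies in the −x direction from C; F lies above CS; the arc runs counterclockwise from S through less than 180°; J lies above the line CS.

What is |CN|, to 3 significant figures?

36.0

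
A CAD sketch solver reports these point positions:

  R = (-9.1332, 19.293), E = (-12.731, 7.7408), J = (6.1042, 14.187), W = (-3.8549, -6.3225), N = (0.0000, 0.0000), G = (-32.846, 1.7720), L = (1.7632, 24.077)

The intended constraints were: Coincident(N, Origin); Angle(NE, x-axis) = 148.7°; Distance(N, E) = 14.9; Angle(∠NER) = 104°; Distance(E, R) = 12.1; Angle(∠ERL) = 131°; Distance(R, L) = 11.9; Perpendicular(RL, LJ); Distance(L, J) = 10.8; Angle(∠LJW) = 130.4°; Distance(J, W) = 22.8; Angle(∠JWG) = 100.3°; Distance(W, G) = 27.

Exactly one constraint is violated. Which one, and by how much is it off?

Distance(W, G) = 27 — off by 3.10.

N = (0.00, 0.00) ✓; NE at 148.7° ✓; |NE| = 14.90 ✓; ∠NER = 104.0° ✓; |ER| = 12.10 ✓; ∠ERL = 131.0° ✓; |RL| = 11.90 ✓; ∠(RL, LJ) = 90.01° ✓; |LJ| = 10.80 ✓; ∠LJW = 130.4° ✓; |JW| = 22.80 ✓; ∠JWG = 100.3° ✓; |WG| = 30.10 ✗.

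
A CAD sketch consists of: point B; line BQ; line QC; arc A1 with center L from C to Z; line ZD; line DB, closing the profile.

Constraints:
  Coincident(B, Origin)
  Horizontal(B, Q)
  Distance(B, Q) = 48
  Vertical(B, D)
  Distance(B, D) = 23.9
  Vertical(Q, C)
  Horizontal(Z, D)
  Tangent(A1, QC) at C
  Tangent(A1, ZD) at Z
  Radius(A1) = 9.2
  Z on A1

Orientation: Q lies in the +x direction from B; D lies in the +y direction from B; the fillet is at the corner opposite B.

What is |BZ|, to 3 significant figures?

45.6

The virtual corner opposite B is at (48.0, 23.9). Tangency of A1 to QC means the radius LC is perpendicular to QC and the tangent condition forces LZ to be normal to ZD, with radius 9.2, so the center L sits 9.2 in from both sides at L = (38.8, 14.7). That places the tangent points at C = (48.0, 14.7) on QC and Z = (38.8, 23.9) on ZD. Then |BZ| = |Z − B| = 45.6.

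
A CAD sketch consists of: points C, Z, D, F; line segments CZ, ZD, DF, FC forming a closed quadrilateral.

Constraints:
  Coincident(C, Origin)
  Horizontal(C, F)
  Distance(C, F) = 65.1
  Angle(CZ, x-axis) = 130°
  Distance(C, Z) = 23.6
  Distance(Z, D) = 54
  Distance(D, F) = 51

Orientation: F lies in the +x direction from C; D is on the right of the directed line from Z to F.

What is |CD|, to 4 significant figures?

30.40

C is at the origin; C and F share the same y with |CF| = 65.1 and F in +x, so F = (65.1, 0). CZ runs at 130.0° with |CZ| = 23.6, so Z = (-15.17, 18.08). D is determined by |ZD| = 54.0 and |DF| = 51.0 together: it lies at the intersection of circle(Z, 54.0) and circle(F, 51.0). With |ZF| = 82.28, the foot of the radical line on ZF is 43.05 from Z and the perpendicular offset is √(54.0² − 43.05²) = 32.59. Taking the right-of-ZF solution: D = (19.67, -23.18).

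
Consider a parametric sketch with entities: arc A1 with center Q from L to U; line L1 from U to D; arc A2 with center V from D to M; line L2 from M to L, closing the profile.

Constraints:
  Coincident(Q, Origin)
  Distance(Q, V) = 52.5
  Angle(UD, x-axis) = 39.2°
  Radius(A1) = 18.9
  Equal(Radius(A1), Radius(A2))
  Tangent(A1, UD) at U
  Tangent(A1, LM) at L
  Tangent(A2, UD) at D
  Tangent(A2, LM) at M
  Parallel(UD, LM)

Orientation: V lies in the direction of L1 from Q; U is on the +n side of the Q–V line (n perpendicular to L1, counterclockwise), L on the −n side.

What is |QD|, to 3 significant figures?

55.8

The slot axis is L1's direction at 39.2°, so u = (cos 39.2°, sin 39.2°) = (0.775, 0.632) and n = (−sin 39.2°, cos 39.2°) = (-0.632, 0.775). Q is at the origin and V lies 52.5 along u from Q, so V = 52.5·u = (40.7, 33.2). Tangency of A1 to both parallel lines with radius 18.9 puts U and L at Q ± 18.9·n: U = (-11.9, 14.6), L = (11.9, -14.6). Equal radii place D and M the same way about V: D = V + 18.9·n = (28.7, 47.8), M = V − 18.9·n = (52.6, 18.5). Then |QD| = |D − Q| = 55.8.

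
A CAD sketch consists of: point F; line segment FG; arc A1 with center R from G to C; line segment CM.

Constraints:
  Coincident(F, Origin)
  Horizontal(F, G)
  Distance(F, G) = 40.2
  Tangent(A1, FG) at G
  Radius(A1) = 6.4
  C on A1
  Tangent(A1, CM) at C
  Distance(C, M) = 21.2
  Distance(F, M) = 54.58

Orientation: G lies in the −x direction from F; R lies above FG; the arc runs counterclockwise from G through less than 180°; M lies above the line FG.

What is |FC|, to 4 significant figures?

36.40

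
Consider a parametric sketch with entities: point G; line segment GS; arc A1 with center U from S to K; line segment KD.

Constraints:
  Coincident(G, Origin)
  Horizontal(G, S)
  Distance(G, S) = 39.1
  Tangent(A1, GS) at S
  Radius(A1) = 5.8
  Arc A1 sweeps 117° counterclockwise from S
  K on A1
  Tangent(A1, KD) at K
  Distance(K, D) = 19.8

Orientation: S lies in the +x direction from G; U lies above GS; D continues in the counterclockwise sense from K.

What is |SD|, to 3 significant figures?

26.4

G is at the origin; GS is horizontal with |GS| = 39.1 and S on the +x side, so S = (39.1, 0.00). The tangent condition forces US to be normal to GS, so U = S + (0, 5.8) = (39.1, 5.80). On A1, S sits at bearing -90° from U; a 117° counterclockwise sweep puts K at bearing 27°, so K = U + 5.8·(cos 27°, sin 27°) = (44.3, 8.43). The tangent condition forces UK to be normal to KD, so KD runs along (−sin 27°, cos 27°); with |KD| = 19.8, D = (35.3, 26.1). Then |SD| = |D − S| = 26.4.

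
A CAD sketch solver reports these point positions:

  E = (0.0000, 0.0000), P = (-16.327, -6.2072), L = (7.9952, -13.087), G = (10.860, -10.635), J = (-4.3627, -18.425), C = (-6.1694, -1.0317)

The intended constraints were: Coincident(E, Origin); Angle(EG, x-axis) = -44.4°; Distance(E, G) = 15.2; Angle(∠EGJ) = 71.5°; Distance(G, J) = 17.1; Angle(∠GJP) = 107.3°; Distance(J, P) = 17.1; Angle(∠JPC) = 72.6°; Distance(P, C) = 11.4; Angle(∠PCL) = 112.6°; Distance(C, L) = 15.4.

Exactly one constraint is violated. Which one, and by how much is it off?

Distance(C, L) = 15.4 — off by 3.20.

E = (0.00, 0.00) ✓; EG at -44.40° ✓; |EG| = 15.20 ✓; ∠EGJ = 71.50° ✓; |GJ| = 17.10 ✓; ∠GJP = 107.3° ✓; |JP| = 17.10 ✓; ∠JPC = 72.60° ✓; |PC| = 11.40 ✓; ∠PCL = 112.6° ✓; |CL| = 18.60 ✗.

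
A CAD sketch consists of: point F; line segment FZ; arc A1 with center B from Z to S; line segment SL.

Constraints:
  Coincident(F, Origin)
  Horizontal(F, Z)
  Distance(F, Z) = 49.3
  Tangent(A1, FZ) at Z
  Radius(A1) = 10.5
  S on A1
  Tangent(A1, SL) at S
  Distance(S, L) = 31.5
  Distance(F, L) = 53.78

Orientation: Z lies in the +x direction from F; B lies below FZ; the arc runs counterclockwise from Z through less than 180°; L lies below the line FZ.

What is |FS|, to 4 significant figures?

39.97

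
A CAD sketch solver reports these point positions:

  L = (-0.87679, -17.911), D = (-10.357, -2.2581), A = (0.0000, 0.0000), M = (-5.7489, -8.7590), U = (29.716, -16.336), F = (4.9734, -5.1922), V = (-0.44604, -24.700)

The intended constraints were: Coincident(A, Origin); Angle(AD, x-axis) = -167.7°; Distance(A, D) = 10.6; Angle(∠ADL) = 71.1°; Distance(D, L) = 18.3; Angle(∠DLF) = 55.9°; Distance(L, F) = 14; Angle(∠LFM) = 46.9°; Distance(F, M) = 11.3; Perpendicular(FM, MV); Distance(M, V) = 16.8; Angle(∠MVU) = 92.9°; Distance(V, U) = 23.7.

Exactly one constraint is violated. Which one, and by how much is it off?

Distance(V, U) = 23.7 — off by 7.60.

A = (0.00, 0.00) ✓; AD at -167.7° ✓; |AD| = 10.60 ✓; ∠ADL = 71.10° ✓; |DL| = 18.30 ✓; ∠DLF = 55.90° ✓; |LF| = 14.00 ✓; ∠LFM = 46.90° ✓; |FM| = 11.30 ✓; ∠(FM, MV) = 90.00° ✓; |MV| = 16.80 ✓; ∠MVU = 92.90° ✓; |VU| = 31.30 ✗.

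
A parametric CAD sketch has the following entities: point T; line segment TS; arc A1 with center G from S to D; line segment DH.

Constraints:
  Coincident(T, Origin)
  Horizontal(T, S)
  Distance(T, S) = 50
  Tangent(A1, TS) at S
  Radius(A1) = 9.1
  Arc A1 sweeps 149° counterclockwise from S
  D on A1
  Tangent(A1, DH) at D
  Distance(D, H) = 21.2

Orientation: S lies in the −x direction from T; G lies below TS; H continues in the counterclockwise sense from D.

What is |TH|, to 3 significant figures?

45.9

On A1, S sits at bearing 90° from G; a 149° counterclockwise sweep puts D at bearing 239°, so D = G + 9.1·(cos 239°, sin 239°) = (-54.7, -16.9). Tangency of A1 to DH means the radius GD is perpendicular to DH, so DH runs along (−sin 239°, cos 239°); with |DH| = 21.2, H = (-36.5, -27.8). Then |TH| = |H − T| = 45.9.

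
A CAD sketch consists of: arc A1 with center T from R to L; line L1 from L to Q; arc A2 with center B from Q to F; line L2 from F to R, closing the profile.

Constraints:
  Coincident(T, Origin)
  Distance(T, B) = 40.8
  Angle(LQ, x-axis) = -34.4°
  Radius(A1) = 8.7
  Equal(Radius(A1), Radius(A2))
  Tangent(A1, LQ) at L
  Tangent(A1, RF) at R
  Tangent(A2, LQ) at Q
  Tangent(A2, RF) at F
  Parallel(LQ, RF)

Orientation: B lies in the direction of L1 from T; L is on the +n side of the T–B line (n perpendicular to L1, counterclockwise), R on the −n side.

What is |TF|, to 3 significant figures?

41.7

Tangency of A1 to both parallel lines with radius 8.7 puts L and R at T ± 8.7·n: L = (4.92, 7.18), R = (-4.92, -7.18). Equal radii place Q and F the same way about B: Q = B + 8.7·n = (38.6, -15.9), F = B − 8.7·n = (28.7, -30.2). Then |TF| = |F − T| = 41.7.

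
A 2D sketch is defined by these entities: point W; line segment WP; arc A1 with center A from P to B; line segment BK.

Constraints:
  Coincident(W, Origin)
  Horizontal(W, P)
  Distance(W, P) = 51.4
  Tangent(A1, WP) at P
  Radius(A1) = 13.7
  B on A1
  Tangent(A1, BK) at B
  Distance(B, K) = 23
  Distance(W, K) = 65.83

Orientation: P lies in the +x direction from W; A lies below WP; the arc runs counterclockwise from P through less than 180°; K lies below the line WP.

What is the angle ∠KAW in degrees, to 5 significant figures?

106.05°

W is at the origin; WP is horizontal with |WP| = 51.4 and P on the +x side, so P = (51.400, 0.0000). Since A1 is tangent to WP there, AP ⟂ WP, so A = P + (0, -13.7) = (51.400, -13.700). Since AB ⟂ BK (tangency), |AK| = √(13.7² + 23.0²) = 26.771 regardless of where B sits on A1. So K lies on both circle(W, 65.83) and circle(A, 26.771); the below-WP intersection is K = (51.924, -40.466). B is the foot of the tangent from K: B = (39.769, -20.940).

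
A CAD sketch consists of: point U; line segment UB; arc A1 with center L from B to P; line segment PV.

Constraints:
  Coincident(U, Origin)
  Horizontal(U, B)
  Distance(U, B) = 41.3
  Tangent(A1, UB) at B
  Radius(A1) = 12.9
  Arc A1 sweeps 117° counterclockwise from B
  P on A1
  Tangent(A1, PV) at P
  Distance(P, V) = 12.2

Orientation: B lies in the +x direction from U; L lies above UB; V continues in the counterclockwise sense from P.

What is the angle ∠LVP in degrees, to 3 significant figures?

46.6°

U is at the origin; UB is horizontal with |UB| = 41.3 and B on the +x side, so B = (41.3, 0.00). The tangent condition forces LB to be normal to UB, so L = B + (0, 12.9) = (41.3, 12.9). On A1, B sits at bearing -90° from L; a 117° counterclockwise sweep puts P at bearing 27°, so P = L + 12.9·(cos 27°, sin 27°) = (52.8, 18.8). The tangent condition forces LP to be normal to PV, so PV runs along (−sin 27°, cos 27°); with |PV| = 12.2, V = (47.3, 29.6). Then cos ∠LVP = VL·VP / (|VL||VP|), giving 46.6°.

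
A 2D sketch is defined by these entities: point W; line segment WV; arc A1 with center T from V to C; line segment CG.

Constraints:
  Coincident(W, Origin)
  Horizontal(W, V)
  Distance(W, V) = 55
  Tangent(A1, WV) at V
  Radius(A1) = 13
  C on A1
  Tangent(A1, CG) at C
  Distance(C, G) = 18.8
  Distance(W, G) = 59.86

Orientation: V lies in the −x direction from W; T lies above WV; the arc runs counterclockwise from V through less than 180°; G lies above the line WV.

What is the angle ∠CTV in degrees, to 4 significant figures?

108.4°

Checks: W = (0.00, 0.00) ✓; |TC| = 13.00 ✓; ∠(TC, CG) = 90.00° ✓; |CG| = 18.80 ✓; |WG| = 59.86 ✓.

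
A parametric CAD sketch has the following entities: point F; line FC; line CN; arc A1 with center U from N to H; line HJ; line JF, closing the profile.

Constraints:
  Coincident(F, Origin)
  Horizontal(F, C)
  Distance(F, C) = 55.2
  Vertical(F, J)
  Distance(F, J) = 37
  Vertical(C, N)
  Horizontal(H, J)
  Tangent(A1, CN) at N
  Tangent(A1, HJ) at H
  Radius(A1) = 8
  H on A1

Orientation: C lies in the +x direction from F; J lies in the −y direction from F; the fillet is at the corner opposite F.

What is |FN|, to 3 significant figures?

62.4

F is at the origin; F and C share the same y with |FC| = 55.2 and C on the +x side, so C = (55.2, 0.00). FJ is vertical with |FJ| = 37.0 and J on the −y side, so J = (0.00, -37.0). The virtual corner opposite F is at (55.2, -37.0). Tangency of A1 to CN means the radius UN is perpendicular to CN and the tangent condition forces UH to be normal to HJ, with radius 8.0, so the center U sits 8.0 in from both sides at U = (47.2, -29.0). That places the tangent points at N = (55.2, -29.0) on CN and H = (47.2, -37.0) on HJ. Then |FN| = |N − F| = 62.4.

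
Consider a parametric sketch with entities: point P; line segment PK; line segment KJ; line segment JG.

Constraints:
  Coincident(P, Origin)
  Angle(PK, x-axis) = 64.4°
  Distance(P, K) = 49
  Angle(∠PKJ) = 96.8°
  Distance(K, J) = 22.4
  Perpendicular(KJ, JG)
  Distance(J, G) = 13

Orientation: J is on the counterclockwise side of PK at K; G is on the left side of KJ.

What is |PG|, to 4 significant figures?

45.46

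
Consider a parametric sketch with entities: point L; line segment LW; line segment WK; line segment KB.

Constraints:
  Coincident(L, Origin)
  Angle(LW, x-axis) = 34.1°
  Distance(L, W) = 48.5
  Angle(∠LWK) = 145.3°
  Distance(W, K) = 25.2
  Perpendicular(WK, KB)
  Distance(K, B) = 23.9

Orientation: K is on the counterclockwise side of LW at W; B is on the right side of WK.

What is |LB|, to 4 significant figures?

82.99

∠LWK = 145.3°, so WK runs at 34.1° + (180° − 145.3°) = 68.80° from the x-axis; with |WK| = 25.2, K = W + 25.2·(cos 68.80°, sin 68.80°) = (49.27, 50.69). WK ⟂ KB; with |KB| = 23.9 on the right of WK, B = K + 23.9·(0.9323, -0.3616) = (71.56, 42.04). Then |LB| = |B − L| = 82.99.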